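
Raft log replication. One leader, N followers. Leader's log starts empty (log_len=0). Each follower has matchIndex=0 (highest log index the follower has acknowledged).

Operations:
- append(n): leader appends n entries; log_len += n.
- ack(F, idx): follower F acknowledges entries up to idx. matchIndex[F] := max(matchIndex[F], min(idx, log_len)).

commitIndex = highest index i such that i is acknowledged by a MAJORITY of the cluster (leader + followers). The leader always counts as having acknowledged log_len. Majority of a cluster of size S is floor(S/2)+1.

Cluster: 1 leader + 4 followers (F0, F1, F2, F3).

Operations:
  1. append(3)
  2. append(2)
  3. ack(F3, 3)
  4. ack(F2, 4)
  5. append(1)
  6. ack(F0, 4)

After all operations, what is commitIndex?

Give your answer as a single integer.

Op 1: append 3 -> log_len=3
Op 2: append 2 -> log_len=5
Op 3: F3 acks idx 3 -> match: F0=0 F1=0 F2=0 F3=3; commitIndex=0
Op 4: F2 acks idx 4 -> match: F0=0 F1=0 F2=4 F3=3; commitIndex=3
Op 5: append 1 -> log_len=6
Op 6: F0 acks idx 4 -> match: F0=4 F1=0 F2=4 F3=3; commitIndex=4

Answer: 4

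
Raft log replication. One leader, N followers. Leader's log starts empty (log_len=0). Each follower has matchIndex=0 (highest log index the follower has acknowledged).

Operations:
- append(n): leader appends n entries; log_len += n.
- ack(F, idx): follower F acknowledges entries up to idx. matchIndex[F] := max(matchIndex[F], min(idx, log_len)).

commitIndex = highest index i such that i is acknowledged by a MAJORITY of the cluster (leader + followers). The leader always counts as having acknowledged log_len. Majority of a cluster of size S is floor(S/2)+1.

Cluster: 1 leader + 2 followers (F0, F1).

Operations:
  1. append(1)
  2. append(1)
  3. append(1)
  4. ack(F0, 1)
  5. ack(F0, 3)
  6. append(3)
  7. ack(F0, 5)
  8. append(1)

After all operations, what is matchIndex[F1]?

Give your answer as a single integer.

Op 1: append 1 -> log_len=1
Op 2: append 1 -> log_len=2
Op 3: append 1 -> log_len=3
Op 4: F0 acks idx 1 -> match: F0=1 F1=0; commitIndex=1
Op 5: F0 acks idx 3 -> match: F0=3 F1=0; commitIndex=3
Op 6: append 3 -> log_len=6
Op 7: F0 acks idx 5 -> match: F0=5 F1=0; commitIndex=5
Op 8: append 1 -> log_len=7

Answer: 0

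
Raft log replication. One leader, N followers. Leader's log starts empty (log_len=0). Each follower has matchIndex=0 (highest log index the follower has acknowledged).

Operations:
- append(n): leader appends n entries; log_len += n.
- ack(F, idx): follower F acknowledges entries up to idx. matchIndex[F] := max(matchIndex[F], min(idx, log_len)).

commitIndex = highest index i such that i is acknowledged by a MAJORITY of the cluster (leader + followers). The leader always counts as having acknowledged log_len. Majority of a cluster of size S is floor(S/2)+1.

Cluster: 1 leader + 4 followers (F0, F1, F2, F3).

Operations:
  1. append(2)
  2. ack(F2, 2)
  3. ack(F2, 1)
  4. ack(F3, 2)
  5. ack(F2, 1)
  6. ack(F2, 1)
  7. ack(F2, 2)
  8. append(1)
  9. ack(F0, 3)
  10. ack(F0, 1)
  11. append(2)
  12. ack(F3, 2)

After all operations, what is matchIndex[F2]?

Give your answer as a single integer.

Answer: 2

Derivation:
Op 1: append 2 -> log_len=2
Op 2: F2 acks idx 2 -> match: F0=0 F1=0 F2=2 F3=0; commitIndex=0
Op 3: F2 acks idx 1 -> match: F0=0 F1=0 F2=2 F3=0; commitIndex=0
Op 4: F3 acks idx 2 -> match: F0=0 F1=0 F2=2 F3=2; commitIndex=2
Op 5: F2 acks idx 1 -> match: F0=0 F1=0 F2=2 F3=2; commitIndex=2
Op 6: F2 acks idx 1 -> match: F0=0 F1=0 F2=2 F3=2; commitIndex=2
Op 7: F2 acks idx 2 -> match: F0=0 F1=0 F2=2 F3=2; commitIndex=2
Op 8: append 1 -> log_len=3
Op 9: F0 acks idx 3 -> match: F0=3 F1=0 F2=2 F3=2; commitIndex=2
Op 10: F0 acks idx 1 -> match: F0=3 F1=0 F2=2 F3=2; commitIndex=2
Op 11: append 2 -> log_len=5
Op 12: F3 acks idx 2 -> match: F0=3 F1=0 F2=2 F3=2; commitIndex=2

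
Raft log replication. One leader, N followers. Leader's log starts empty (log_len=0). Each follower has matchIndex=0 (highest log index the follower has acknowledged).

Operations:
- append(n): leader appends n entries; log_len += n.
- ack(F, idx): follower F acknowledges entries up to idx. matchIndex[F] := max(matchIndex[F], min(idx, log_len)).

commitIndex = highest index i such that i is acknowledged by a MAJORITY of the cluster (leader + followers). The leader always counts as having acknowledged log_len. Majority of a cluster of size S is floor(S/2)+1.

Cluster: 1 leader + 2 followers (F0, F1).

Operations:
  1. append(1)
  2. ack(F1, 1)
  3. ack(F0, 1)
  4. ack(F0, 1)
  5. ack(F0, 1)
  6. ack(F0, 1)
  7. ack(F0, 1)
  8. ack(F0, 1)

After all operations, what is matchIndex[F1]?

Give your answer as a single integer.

Answer: 1

Derivation:
Op 1: append 1 -> log_len=1
Op 2: F1 acks idx 1 -> match: F0=0 F1=1; commitIndex=1
Op 3: F0 acks idx 1 -> match: F0=1 F1=1; commitIndex=1
Op 4: F0 acks idx 1 -> match: F0=1 F1=1; commitIndex=1
Op 5: F0 acks idx 1 -> match: F0=1 F1=1; commitIndex=1
Op 6: F0 acks idx 1 -> match: F0=1 F1=1; commitIndex=1
Op 7: F0 acks idx 1 -> match: F0=1 F1=1; commitIndex=1
Op 8: F0 acks idx 1 -> match: F0=1 F1=1; commitIndex=1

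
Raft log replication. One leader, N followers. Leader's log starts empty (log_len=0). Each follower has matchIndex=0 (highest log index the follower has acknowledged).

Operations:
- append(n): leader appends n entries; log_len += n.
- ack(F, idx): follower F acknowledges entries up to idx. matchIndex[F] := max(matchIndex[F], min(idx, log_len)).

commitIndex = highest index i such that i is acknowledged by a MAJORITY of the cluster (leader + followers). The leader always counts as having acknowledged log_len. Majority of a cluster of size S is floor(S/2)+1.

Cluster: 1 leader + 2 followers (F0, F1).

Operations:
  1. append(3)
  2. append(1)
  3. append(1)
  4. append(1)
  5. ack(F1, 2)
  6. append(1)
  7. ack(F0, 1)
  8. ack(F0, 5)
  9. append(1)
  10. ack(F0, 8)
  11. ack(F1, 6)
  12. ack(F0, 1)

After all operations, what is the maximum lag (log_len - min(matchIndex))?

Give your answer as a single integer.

Op 1: append 3 -> log_len=3
Op 2: append 1 -> log_len=4
Op 3: append 1 -> log_len=5
Op 4: append 1 -> log_len=6
Op 5: F1 acks idx 2 -> match: F0=0 F1=2; commitIndex=2
Op 6: append 1 -> log_len=7
Op 7: F0 acks idx 1 -> match: F0=1 F1=2; commitIndex=2
Op 8: F0 acks idx 5 -> match: F0=5 F1=2; commitIndex=5
Op 9: append 1 -> log_len=8
Op 10: F0 acks idx 8 -> match: F0=8 F1=2; commitIndex=8
Op 11: F1 acks idx 6 -> match: F0=8 F1=6; commitIndex=8
Op 12: F0 acks idx 1 -> match: F0=8 F1=6; commitIndex=8

Answer: 2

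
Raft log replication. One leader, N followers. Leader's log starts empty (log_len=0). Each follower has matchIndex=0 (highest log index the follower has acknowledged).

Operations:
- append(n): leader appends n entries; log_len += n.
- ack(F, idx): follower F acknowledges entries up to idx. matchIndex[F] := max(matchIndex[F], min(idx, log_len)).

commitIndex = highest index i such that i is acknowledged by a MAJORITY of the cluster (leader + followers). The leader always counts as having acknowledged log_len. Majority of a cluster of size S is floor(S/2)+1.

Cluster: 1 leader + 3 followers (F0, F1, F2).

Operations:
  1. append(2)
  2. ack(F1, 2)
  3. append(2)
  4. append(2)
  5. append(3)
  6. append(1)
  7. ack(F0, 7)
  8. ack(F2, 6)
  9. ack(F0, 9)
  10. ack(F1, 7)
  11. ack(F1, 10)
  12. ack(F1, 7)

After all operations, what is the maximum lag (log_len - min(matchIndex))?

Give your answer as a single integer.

Answer: 4

Derivation:
Op 1: append 2 -> log_len=2
Op 2: F1 acks idx 2 -> match: F0=0 F1=2 F2=0; commitIndex=0
Op 3: append 2 -> log_len=4
Op 4: append 2 -> log_len=6
Op 5: append 3 -> log_len=9
Op 6: append 1 -> log_len=10
Op 7: F0 acks idx 7 -> match: F0=7 F1=2 F2=0; commitIndex=2
Op 8: F2 acks idx 6 -> match: F0=7 F1=2 F2=6; commitIndex=6
Op 9: F0 acks idx 9 -> match: F0=9 F1=2 F2=6; commitIndex=6
Op 10: F1 acks idx 7 -> match: F0=9 F1=7 F2=6; commitIndex=7
Op 11: F1 acks idx 10 -> match: F0=9 F1=10 F2=6; commitIndex=9
Op 12: F1 acks idx 7 -> match: F0=9 F1=10 F2=6; commitIndex=9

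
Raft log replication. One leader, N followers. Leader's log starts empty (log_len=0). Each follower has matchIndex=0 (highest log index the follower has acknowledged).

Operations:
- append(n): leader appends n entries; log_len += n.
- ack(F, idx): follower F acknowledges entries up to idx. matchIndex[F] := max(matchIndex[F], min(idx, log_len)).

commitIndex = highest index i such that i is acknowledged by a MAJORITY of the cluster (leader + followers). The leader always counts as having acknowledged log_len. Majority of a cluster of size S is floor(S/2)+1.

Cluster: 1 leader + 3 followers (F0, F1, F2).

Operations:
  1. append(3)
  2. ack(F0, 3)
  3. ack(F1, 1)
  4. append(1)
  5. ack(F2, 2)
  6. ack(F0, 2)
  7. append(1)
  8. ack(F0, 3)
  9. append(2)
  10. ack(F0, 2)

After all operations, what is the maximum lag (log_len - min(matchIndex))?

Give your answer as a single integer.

Op 1: append 3 -> log_len=3
Op 2: F0 acks idx 3 -> match: F0=3 F1=0 F2=0; commitIndex=0
Op 3: F1 acks idx 1 -> match: F0=3 F1=1 F2=0; commitIndex=1
Op 4: append 1 -> log_len=4
Op 5: F2 acks idx 2 -> match: F0=3 F1=1 F2=2; commitIndex=2
Op 6: F0 acks idx 2 -> match: F0=3 F1=1 F2=2; commitIndex=2
Op 7: append 1 -> log_len=5
Op 8: F0 acks idx 3 -> match: F0=3 F1=1 F2=2; commitIndex=2
Op 9: append 2 -> log_len=7
Op 10: F0 acks idx 2 -> match: F0=3 F1=1 F2=2; commitIndex=2

Answer: 6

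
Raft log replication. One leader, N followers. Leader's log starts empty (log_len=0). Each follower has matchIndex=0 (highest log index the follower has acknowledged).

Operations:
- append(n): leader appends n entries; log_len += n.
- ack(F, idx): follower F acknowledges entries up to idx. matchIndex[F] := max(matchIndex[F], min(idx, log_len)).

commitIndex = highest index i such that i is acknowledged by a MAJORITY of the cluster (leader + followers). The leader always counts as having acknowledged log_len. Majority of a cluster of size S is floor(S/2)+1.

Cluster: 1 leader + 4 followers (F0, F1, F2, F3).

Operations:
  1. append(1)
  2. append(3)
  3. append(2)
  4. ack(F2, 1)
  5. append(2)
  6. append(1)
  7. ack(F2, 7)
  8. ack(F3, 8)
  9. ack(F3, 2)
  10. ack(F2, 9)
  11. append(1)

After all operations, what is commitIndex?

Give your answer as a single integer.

Answer: 8

Derivation:
Op 1: append 1 -> log_len=1
Op 2: append 3 -> log_len=4
Op 3: append 2 -> log_len=6
Op 4: F2 acks idx 1 -> match: F0=0 F1=0 F2=1 F3=0; commitIndex=0
Op 5: append 2 -> log_len=8
Op 6: append 1 -> log_len=9
Op 7: F2 acks idx 7 -> match: F0=0 F1=0 F2=7 F3=0; commitIndex=0
Op 8: F3 acks idx 8 -> match: F0=0 F1=0 F2=7 F3=8; commitIndex=7
Op 9: F3 acks idx 2 -> match: F0=0 F1=0 F2=7 F3=8; commitIndex=7
Op 10: F2 acks idx 9 -> match: F0=0 F1=0 F2=9 F3=8; commitIndex=8
Op 11: append 1 -> log_len=10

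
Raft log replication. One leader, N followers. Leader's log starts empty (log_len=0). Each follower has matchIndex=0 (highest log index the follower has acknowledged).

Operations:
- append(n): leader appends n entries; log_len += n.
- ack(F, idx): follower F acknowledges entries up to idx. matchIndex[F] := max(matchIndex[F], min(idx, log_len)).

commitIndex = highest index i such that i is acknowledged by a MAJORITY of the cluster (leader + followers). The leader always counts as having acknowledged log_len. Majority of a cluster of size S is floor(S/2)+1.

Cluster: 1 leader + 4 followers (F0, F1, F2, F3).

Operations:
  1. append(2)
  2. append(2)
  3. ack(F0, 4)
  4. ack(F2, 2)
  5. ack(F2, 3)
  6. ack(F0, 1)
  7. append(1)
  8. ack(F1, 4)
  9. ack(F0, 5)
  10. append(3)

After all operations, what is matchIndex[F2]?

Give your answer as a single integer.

Op 1: append 2 -> log_len=2
Op 2: append 2 -> log_len=4
Op 3: F0 acks idx 4 -> match: F0=4 F1=0 F2=0 F3=0; commitIndex=0
Op 4: F2 acks idx 2 -> match: F0=4 F1=0 F2=2 F3=0; commitIndex=2
Op 5: F2 acks idx 3 -> match: F0=4 F1=0 F2=3 F3=0; commitIndex=3
Op 6: F0 acks idx 1 -> match: F0=4 F1=0 F2=3 F3=0; commitIndex=3
Op 7: append 1 -> log_len=5
Op 8: F1 acks idx 4 -> match: F0=4 F1=4 F2=3 F3=0; commitIndex=4
Op 9: F0 acks idx 5 -> match: F0=5 F1=4 F2=3 F3=0; commitIndex=4
Op 10: append 3 -> log_len=8

Answer: 3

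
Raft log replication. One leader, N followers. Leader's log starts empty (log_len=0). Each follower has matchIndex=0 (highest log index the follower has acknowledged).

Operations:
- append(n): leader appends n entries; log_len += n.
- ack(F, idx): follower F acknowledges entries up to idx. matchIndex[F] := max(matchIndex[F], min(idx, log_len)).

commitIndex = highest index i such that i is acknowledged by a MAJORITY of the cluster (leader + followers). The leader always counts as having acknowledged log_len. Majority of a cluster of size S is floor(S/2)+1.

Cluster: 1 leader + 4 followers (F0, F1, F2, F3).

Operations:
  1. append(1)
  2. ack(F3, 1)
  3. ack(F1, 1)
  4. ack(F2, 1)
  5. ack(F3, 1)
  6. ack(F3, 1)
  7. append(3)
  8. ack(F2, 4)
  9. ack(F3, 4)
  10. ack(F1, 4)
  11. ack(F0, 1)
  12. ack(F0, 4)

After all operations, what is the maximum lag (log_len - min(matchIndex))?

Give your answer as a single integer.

Op 1: append 1 -> log_len=1
Op 2: F3 acks idx 1 -> match: F0=0 F1=0 F2=0 F3=1; commitIndex=0
Op 3: F1 acks idx 1 -> match: F0=0 F1=1 F2=0 F3=1; commitIndex=1
Op 4: F2 acks idx 1 -> match: F0=0 F1=1 F2=1 F3=1; commitIndex=1
Op 5: F3 acks idx 1 -> match: F0=0 F1=1 F2=1 F3=1; commitIndex=1
Op 6: F3 acks idx 1 -> match: F0=0 F1=1 F2=1 F3=1; commitIndex=1
Op 7: append 3 -> log_len=4
Op 8: F2 acks idx 4 -> match: F0=0 F1=1 F2=4 F3=1; commitIndex=1
Op 9: F3 acks idx 4 -> match: F0=0 F1=1 F2=4 F3=4; commitIndex=4
Op 10: F1 acks idx 4 -> match: F0=0 F1=4 F2=4 F3=4; commitIndex=4
Op 11: F0 acks idx 1 -> match: F0=1 F1=4 F2=4 F3=4; commitIndex=4
Op 12: F0 acks idx 4 -> match: F0=4 F1=4 F2=4 F3=4; commitIndex=4

Answer: 0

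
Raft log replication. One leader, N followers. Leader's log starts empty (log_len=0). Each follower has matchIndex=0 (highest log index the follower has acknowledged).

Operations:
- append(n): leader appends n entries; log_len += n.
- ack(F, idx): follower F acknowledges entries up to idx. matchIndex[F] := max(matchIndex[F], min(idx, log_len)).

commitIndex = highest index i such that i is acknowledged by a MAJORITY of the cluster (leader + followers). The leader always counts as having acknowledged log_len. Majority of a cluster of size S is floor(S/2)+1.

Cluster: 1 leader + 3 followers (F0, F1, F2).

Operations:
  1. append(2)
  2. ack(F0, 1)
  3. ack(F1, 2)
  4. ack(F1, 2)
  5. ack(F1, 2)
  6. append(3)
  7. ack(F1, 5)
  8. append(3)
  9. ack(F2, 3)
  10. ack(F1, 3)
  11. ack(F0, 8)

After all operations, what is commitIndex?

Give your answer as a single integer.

Answer: 5

Derivation:
Op 1: append 2 -> log_len=2
Op 2: F0 acks idx 1 -> match: F0=1 F1=0 F2=0; commitIndex=0
Op 3: F1 acks idx 2 -> match: F0=1 F1=2 F2=0; commitIndex=1
Op 4: F1 acks idx 2 -> match: F0=1 F1=2 F2=0; commitIndex=1
Op 5: F1 acks idx 2 -> match: F0=1 F1=2 F2=0; commitIndex=1
Op 6: append 3 -> log_len=5
Op 7: F1 acks idx 5 -> match: F0=1 F1=5 F2=0; commitIndex=1
Op 8: append 3 -> log_len=8
Op 9: F2 acks idx 3 -> match: F0=1 F1=5 F2=3; commitIndex=3
Op 10: F1 acks idx 3 -> match: F0=1 F1=5 F2=3; commitIndex=3
Op 11: F0 acks idx 8 -> match: F0=8 F1=5 F2=3; commitIndex=5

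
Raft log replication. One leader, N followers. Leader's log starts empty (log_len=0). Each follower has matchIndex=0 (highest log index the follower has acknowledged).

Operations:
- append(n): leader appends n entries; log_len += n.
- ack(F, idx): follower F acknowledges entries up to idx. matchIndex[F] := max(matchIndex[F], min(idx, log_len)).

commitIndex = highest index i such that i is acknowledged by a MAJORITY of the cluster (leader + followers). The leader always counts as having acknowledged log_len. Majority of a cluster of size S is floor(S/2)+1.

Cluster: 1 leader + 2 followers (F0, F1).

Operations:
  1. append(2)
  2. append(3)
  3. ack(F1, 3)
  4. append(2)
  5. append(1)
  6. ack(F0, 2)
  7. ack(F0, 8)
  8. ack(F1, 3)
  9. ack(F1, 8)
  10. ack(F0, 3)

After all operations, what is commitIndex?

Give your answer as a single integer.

Answer: 8

Derivation:
Op 1: append 2 -> log_len=2
Op 2: append 3 -> log_len=5
Op 3: F1 acks idx 3 -> match: F0=0 F1=3; commitIndex=3
Op 4: append 2 -> log_len=7
Op 5: append 1 -> log_len=8
Op 6: F0 acks idx 2 -> match: F0=2 F1=3; commitIndex=3
Op 7: F0 acks idx 8 -> match: F0=8 F1=3; commitIndex=8
Op 8: F1 acks idx 3 -> match: F0=8 F1=3; commitIndex=8
Op 9: F1 acks idx 8 -> match: F0=8 F1=8; commitIndex=8
Op 10: F0 acks idx 3 -> match: F0=8 F1=8; commitIndex=8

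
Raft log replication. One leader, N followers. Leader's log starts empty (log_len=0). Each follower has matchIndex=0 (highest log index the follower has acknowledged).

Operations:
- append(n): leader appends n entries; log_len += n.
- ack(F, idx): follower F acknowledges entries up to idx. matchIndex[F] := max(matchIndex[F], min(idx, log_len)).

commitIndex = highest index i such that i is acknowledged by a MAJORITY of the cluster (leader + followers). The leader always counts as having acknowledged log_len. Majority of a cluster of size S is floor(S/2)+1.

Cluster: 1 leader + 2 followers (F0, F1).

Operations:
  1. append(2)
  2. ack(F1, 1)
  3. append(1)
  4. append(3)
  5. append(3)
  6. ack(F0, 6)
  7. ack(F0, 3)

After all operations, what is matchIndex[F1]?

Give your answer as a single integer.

Op 1: append 2 -> log_len=2
Op 2: F1 acks idx 1 -> match: F0=0 F1=1; commitIndex=1
Op 3: append 1 -> log_len=3
Op 4: append 3 -> log_len=6
Op 5: append 3 -> log_len=9
Op 6: F0 acks idx 6 -> match: F0=6 F1=1; commitIndex=6
Op 7: F0 acks idx 3 -> match: F0=6 F1=1; commitIndex=6

Answer: 1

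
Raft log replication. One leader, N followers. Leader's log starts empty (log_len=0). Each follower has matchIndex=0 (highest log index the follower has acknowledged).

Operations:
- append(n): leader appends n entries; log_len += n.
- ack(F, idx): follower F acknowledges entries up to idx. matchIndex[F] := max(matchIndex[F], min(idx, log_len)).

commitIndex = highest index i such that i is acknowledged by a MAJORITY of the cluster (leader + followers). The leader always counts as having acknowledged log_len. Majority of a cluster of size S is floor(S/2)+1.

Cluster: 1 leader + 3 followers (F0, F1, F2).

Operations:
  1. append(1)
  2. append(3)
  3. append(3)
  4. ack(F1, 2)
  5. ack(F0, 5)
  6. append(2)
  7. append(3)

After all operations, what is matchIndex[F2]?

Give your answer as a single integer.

Answer: 0

Derivation:
Op 1: append 1 -> log_len=1
Op 2: append 3 -> log_len=4
Op 3: append 3 -> log_len=7
Op 4: F1 acks idx 2 -> match: F0=0 F1=2 F2=0; commitIndex=0
Op 5: F0 acks idx 5 -> match: F0=5 F1=2 F2=0; commitIndex=2
Op 6: append 2 -> log_len=9
Op 7: append 3 -> log_len=12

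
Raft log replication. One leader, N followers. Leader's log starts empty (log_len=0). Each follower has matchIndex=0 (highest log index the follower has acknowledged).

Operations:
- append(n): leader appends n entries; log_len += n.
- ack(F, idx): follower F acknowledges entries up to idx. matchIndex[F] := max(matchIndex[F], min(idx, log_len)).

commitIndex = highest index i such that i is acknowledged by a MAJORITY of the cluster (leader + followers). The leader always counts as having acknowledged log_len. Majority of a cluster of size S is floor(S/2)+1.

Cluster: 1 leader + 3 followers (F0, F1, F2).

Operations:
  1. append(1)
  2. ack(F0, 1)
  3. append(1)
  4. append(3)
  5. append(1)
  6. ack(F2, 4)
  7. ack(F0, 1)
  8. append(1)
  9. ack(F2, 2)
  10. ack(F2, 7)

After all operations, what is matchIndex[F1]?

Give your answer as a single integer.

Op 1: append 1 -> log_len=1
Op 2: F0 acks idx 1 -> match: F0=1 F1=0 F2=0; commitIndex=0
Op 3: append 1 -> log_len=2
Op 4: append 3 -> log_len=5
Op 5: append 1 -> log_len=6
Op 6: F2 acks idx 4 -> match: F0=1 F1=0 F2=4; commitIndex=1
Op 7: F0 acks idx 1 -> match: F0=1 F1=0 F2=4; commitIndex=1
Op 8: append 1 -> log_len=7
Op 9: F2 acks idx 2 -> match: F0=1 F1=0 F2=4; commitIndex=1
Op 10: F2 acks idx 7 -> match: F0=1 F1=0 F2=7; commitIndex=1

Answer: 0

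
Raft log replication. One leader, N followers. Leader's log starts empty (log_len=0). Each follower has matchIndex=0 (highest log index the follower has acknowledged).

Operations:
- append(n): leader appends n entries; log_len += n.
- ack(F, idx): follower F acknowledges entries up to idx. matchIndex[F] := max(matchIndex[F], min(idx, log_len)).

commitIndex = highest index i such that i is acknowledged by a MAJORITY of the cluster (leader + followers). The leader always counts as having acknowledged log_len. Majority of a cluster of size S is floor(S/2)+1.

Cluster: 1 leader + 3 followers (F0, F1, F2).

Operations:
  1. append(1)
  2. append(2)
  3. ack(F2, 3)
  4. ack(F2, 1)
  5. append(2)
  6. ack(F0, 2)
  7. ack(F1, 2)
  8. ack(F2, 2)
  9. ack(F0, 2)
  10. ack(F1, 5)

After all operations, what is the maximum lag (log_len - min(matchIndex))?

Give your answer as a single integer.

Op 1: append 1 -> log_len=1
Op 2: append 2 -> log_len=3
Op 3: F2 acks idx 3 -> match: F0=0 F1=0 F2=3; commitIndex=0
Op 4: F2 acks idx 1 -> match: F0=0 F1=0 F2=3; commitIndex=0
Op 5: append 2 -> log_len=5
Op 6: F0 acks idx 2 -> match: F0=2 F1=0 F2=3; commitIndex=2
Op 7: F1 acks idx 2 -> match: F0=2 F1=2 F2=3; commitIndex=2
Op 8: F2 acks idx 2 -> match: F0=2 F1=2 F2=3; commitIndex=2
Op 9: F0 acks idx 2 -> match: F0=2 F1=2 F2=3; commitIndex=2
Op 10: F1 acks idx 5 -> match: F0=2 F1=5 F2=3; commitIndex=3

Answer: 3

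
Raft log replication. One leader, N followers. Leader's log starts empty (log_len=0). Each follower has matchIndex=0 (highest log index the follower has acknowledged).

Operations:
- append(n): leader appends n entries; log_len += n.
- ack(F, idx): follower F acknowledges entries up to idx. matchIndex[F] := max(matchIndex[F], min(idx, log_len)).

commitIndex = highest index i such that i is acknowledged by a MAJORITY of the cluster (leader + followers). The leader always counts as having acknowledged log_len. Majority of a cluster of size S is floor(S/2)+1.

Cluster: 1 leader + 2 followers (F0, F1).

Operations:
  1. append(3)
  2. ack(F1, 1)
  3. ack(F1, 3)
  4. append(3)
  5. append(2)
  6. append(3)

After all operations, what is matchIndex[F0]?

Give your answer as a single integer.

Op 1: append 3 -> log_len=3
Op 2: F1 acks idx 1 -> match: F0=0 F1=1; commitIndex=1
Op 3: F1 acks idx 3 -> match: F0=0 F1=3; commitIndex=3
Op 4: append 3 -> log_len=6
Op 5: append 2 -> log_len=8
Op 6: append 3 -> log_len=11

Answer: 0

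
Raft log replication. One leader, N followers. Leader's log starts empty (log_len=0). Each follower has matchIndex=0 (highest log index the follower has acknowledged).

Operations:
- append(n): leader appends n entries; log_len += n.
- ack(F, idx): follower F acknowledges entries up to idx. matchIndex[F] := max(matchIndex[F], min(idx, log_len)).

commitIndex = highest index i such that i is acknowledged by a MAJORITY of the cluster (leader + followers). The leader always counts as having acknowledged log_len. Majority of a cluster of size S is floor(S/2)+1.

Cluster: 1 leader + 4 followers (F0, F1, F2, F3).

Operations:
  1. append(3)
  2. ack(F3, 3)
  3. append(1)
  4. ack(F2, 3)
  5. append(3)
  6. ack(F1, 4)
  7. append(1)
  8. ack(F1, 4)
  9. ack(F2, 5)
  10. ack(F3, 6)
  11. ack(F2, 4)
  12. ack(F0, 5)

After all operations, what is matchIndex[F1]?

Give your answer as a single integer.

Answer: 4

Derivation:
Op 1: append 3 -> log_len=3
Op 2: F3 acks idx 3 -> match: F0=0 F1=0 F2=0 F3=3; commitIndex=0
Op 3: append 1 -> log_len=4
Op 4: F2 acks idx 3 -> match: F0=0 F1=0 F2=3 F3=3; commitIndex=3
Op 5: append 3 -> log_len=7
Op 6: F1 acks idx 4 -> match: F0=0 F1=4 F2=3 F3=3; commitIndex=3
Op 7: append 1 -> log_len=8
Op 8: F1 acks idx 4 -> match: F0=0 F1=4 F2=3 F3=3; commitIndex=3
Op 9: F2 acks idx 5 -> match: F0=0 F1=4 F2=5 F3=3; commitIndex=4
Op 10: F3 acks idx 6 -> match: F0=0 F1=4 F2=5 F3=6; commitIndex=5
Op 11: F2 acks idx 4 -> match: F0=0 F1=4 F2=5 F3=6; commitIndex=5
Op 12: F0 acks idx 5 -> match: F0=5 F1=4 F2=5 F3=6; commitIndex=5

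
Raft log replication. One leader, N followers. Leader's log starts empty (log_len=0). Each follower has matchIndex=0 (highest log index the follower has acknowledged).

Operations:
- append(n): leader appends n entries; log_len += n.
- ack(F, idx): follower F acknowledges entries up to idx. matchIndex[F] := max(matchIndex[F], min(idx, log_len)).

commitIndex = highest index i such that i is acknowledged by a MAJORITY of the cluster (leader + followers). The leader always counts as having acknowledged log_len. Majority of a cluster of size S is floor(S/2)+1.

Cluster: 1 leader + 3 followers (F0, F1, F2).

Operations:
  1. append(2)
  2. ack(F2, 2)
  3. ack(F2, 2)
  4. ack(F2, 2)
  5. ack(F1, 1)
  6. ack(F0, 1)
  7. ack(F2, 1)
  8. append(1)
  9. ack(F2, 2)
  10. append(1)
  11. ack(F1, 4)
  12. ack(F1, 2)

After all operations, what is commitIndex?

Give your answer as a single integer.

Answer: 2

Derivation:
Op 1: append 2 -> log_len=2
Op 2: F2 acks idx 2 -> match: F0=0 F1=0 F2=2; commitIndex=0
Op 3: F2 acks idx 2 -> match: F0=0 F1=0 F2=2; commitIndex=0
Op 4: F2 acks idx 2 -> match: F0=0 F1=0 F2=2; commitIndex=0
Op 5: F1 acks idx 1 -> match: F0=0 F1=1 F2=2; commitIndex=1
Op 6: F0 acks idx 1 -> match: F0=1 F1=1 F2=2; commitIndex=1
Op 7: F2 acks idx 1 -> match: F0=1 F1=1 F2=2; commitIndex=1
Op 8: append 1 -> log_len=3
Op 9: F2 acks idx 2 -> match: F0=1 F1=1 F2=2; commitIndex=1
Op 10: append 1 -> log_len=4
Op 11: F1 acks idx 4 -> match: F0=1 F1=4 F2=2; commitIndex=2
Op 12: F1 acks idx 2 -> match: F0=1 F1=4 F2=2; commitIndex=2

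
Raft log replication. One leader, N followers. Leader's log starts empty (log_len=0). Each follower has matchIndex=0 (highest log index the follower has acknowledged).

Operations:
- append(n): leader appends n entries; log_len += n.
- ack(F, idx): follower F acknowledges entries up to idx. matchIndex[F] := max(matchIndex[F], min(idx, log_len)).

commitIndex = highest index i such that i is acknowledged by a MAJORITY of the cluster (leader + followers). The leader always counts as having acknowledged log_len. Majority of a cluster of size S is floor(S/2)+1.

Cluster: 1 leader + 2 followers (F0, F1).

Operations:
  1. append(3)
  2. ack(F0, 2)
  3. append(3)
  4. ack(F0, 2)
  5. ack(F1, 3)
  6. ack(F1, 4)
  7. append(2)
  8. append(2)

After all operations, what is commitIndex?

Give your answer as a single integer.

Answer: 4

Derivation:
Op 1: append 3 -> log_len=3
Op 2: F0 acks idx 2 -> match: F0=2 F1=0; commitIndex=2
Op 3: append 3 -> log_len=6
Op 4: F0 acks idx 2 -> match: F0=2 F1=0; commitIndex=2
Op 5: F1 acks idx 3 -> match: F0=2 F1=3; commitIndex=3
Op 6: F1 acks idx 4 -> match: F0=2 F1=4; commitIndex=4
Op 7: append 2 -> log_len=8
Op 8: append 2 -> log_len=10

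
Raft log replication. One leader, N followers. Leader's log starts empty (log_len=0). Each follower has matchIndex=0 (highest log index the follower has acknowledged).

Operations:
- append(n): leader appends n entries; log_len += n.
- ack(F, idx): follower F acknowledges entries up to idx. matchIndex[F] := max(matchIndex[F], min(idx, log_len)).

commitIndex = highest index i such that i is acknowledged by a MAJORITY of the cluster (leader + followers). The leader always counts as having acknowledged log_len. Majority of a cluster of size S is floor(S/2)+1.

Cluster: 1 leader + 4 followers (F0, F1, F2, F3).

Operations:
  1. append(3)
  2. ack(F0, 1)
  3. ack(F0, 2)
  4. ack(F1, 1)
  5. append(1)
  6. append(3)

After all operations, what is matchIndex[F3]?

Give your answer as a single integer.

Op 1: append 3 -> log_len=3
Op 2: F0 acks idx 1 -> match: F0=1 F1=0 F2=0 F3=0; commitIndex=0
Op 3: F0 acks idx 2 -> match: F0=2 F1=0 F2=0 F3=0; commitIndex=0
Op 4: F1 acks idx 1 -> match: F0=2 F1=1 F2=0 F3=0; commitIndex=1
Op 5: append 1 -> log_len=4
Op 6: append 3 -> log_len=7

Answer: 0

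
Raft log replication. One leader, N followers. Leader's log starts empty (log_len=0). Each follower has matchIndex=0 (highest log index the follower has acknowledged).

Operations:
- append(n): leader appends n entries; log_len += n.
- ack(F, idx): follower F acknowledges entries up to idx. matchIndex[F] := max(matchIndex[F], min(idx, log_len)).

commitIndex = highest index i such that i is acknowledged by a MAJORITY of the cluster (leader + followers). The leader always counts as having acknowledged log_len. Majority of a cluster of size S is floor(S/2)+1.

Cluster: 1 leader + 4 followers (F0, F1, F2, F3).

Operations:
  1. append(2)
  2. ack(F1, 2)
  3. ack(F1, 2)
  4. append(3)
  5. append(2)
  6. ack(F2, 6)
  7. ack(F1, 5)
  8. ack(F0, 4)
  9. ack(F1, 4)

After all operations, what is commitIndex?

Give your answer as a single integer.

Answer: 5

Derivation:
Op 1: append 2 -> log_len=2
Op 2: F1 acks idx 2 -> match: F0=0 F1=2 F2=0 F3=0; commitIndex=0
Op 3: F1 acks idx 2 -> match: F0=0 F1=2 F2=0 F3=0; commitIndex=0
Op 4: append 3 -> log_len=5
Op 5: append 2 -> log_len=7
Op 6: F2 acks idx 6 -> match: F0=0 F1=2 F2=6 F3=0; commitIndex=2
Op 7: F1 acks idx 5 -> match: F0=0 F1=5 F2=6 F3=0; commitIndex=5
Op 8: F0 acks idx 4 -> match: F0=4 F1=5 F2=6 F3=0; commitIndex=5
Op 9: F1 acks idx 4 -> match: F0=4 F1=5 F2=6 F3=0; commitIndex=5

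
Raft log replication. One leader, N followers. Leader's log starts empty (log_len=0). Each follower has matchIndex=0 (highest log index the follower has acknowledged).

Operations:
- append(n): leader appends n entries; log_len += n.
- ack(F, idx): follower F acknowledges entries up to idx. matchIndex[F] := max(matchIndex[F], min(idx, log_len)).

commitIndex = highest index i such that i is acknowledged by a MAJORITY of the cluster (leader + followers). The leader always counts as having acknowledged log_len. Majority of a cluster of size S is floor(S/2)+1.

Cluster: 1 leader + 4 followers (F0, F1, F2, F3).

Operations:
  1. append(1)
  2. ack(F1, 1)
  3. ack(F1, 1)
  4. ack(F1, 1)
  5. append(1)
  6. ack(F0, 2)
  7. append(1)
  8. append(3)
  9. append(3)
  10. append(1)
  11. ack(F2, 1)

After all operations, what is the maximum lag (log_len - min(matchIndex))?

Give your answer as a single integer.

Op 1: append 1 -> log_len=1
Op 2: F1 acks idx 1 -> match: F0=0 F1=1 F2=0 F3=0; commitIndex=0
Op 3: F1 acks idx 1 -> match: F0=0 F1=1 F2=0 F3=0; commitIndex=0
Op 4: F1 acks idx 1 -> match: F0=0 F1=1 F2=0 F3=0; commitIndex=0
Op 5: append 1 -> log_len=2
Op 6: F0 acks idx 2 -> match: F0=2 F1=1 F2=0 F3=0; commitIndex=1
Op 7: append 1 -> log_len=3
Op 8: append 3 -> log_len=6
Op 9: append 3 -> log_len=9
Op 10: append 1 -> log_len=10
Op 11: F2 acks idx 1 -> match: F0=2 F1=1 F2=1 F3=0; commitIndex=1

Answer: 10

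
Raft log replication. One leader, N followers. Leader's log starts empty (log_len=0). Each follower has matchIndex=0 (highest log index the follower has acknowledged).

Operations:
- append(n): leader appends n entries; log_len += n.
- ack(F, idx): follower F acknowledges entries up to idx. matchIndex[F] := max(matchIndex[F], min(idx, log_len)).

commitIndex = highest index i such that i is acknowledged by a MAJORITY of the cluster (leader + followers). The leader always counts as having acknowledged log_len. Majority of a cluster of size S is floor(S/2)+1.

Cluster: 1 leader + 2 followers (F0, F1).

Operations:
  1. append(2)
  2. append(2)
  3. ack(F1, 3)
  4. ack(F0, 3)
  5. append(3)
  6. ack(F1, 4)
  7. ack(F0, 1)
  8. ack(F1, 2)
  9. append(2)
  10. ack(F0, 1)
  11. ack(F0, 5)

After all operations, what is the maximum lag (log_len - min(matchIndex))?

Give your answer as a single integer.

Answer: 5

Derivation:
Op 1: append 2 -> log_len=2
Op 2: append 2 -> log_len=4
Op 3: F1 acks idx 3 -> match: F0=0 F1=3; commitIndex=3
Op 4: F0 acks idx 3 -> match: F0=3 F1=3; commitIndex=3
Op 5: append 3 -> log_len=7
Op 6: F1 acks idx 4 -> match: F0=3 F1=4; commitIndex=4
Op 7: F0 acks idx 1 -> match: F0=3 F1=4; commitIndex=4
Op 8: F1 acks idx 2 -> match: F0=3 F1=4; commitIndex=4
Op 9: append 2 -> log_len=9
Op 10: F0 acks idx 1 -> match: F0=3 F1=4; commitIndex=4
Op 11: F0 acks idx 5 -> match: F0=5 F1=4; commitIndex=5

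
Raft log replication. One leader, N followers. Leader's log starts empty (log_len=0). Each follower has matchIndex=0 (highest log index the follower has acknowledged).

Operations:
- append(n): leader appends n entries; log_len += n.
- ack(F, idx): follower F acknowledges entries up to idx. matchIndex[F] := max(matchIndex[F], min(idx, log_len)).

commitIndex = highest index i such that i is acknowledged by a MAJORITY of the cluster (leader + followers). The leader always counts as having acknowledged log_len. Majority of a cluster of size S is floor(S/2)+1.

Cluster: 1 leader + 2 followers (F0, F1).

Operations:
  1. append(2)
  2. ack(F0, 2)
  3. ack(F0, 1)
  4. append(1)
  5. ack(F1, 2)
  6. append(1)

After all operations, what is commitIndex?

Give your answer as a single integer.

Answer: 2

Derivation:
Op 1: append 2 -> log_len=2
Op 2: F0 acks idx 2 -> match: F0=2 F1=0; commitIndex=2
Op 3: F0 acks idx 1 -> match: F0=2 F1=0; commitIndex=2
Op 4: append 1 -> log_len=3
Op 5: F1 acks idx 2 -> match: F0=2 F1=2; commitIndex=2
Op 6: append 1 -> log_len=4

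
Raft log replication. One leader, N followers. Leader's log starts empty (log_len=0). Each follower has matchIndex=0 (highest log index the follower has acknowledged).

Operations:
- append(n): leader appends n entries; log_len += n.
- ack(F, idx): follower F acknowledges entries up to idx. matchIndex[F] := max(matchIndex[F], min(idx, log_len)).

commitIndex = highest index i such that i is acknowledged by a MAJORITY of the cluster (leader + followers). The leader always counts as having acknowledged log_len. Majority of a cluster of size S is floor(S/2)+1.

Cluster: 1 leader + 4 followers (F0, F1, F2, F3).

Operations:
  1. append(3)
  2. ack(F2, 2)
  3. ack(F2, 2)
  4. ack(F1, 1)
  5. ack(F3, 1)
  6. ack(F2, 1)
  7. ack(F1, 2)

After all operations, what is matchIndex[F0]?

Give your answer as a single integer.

Op 1: append 3 -> log_len=3
Op 2: F2 acks idx 2 -> match: F0=0 F1=0 F2=2 F3=0; commitIndex=0
Op 3: F2 acks idx 2 -> match: F0=0 F1=0 F2=2 F3=0; commitIndex=0
Op 4: F1 acks idx 1 -> match: F0=0 F1=1 F2=2 F3=0; commitIndex=1
Op 5: F3 acks idx 1 -> match: F0=0 F1=1 F2=2 F3=1; commitIndex=1
Op 6: F2 acks idx 1 -> match: F0=0 F1=1 F2=2 F3=1; commitIndex=1
Op 7: F1 acks idx 2 -> match: F0=0 F1=2 F2=2 F3=1; commitIndex=2

Answer: 0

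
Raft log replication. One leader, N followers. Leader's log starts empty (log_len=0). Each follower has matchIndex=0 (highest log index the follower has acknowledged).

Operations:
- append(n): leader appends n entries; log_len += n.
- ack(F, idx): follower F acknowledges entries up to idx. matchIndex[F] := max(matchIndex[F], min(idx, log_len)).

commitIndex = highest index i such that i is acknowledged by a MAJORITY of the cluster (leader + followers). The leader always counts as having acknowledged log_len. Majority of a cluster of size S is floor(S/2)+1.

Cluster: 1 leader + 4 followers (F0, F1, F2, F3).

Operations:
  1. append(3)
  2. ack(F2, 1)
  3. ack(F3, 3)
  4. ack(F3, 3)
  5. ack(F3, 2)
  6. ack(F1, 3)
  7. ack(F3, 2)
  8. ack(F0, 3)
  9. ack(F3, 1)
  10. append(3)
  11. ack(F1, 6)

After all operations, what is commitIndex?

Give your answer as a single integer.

Answer: 3

Derivation:
Op 1: append 3 -> log_len=3
Op 2: F2 acks idx 1 -> match: F0=0 F1=0 F2=1 F3=0; commitIndex=0
Op 3: F3 acks idx 3 -> match: F0=0 F1=0 F2=1 F3=3; commitIndex=1
Op 4: F3 acks idx 3 -> match: F0=0 F1=0 F2=1 F3=3; commitIndex=1
Op 5: F3 acks idx 2 -> match: F0=0 F1=0 F2=1 F3=3; commitIndex=1
Op 6: F1 acks idx 3 -> match: F0=0 F1=3 F2=1 F3=3; commitIndex=3
Op 7: F3 acks idx 2 -> match: F0=0 F1=3 F2=1 F3=3; commitIndex=3
Op 8: F0 acks idx 3 -> match: F0=3 F1=3 F2=1 F3=3; commitIndex=3
Op 9: F3 acks idx 1 -> match: F0=3 F1=3 F2=1 F3=3; commitIndex=3
Op 10: append 3 -> log_len=6
Op 11: F1 acks idx 6 -> match: F0=3 F1=6 F2=1 F3=3; commitIndex=3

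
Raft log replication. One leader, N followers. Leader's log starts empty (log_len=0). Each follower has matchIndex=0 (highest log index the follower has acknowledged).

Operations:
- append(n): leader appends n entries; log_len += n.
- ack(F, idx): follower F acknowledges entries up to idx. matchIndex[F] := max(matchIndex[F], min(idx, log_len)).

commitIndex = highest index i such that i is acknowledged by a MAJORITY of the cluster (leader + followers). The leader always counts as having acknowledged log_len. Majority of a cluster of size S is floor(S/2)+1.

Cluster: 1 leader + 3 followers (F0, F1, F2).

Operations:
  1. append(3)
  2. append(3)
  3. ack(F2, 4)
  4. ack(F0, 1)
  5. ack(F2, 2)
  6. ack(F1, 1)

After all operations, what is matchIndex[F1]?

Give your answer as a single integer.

Answer: 1

Derivation:
Op 1: append 3 -> log_len=3
Op 2: append 3 -> log_len=6
Op 3: F2 acks idx 4 -> match: F0=0 F1=0 F2=4; commitIndex=0
Op 4: F0 acks idx 1 -> match: F0=1 F1=0 F2=4; commitIndex=1
Op 5: F2 acks idx 2 -> match: F0=1 F1=0 F2=4; commitIndex=1
Op 6: F1 acks idx 1 -> match: F0=1 F1=1 F2=4; commitIndex=1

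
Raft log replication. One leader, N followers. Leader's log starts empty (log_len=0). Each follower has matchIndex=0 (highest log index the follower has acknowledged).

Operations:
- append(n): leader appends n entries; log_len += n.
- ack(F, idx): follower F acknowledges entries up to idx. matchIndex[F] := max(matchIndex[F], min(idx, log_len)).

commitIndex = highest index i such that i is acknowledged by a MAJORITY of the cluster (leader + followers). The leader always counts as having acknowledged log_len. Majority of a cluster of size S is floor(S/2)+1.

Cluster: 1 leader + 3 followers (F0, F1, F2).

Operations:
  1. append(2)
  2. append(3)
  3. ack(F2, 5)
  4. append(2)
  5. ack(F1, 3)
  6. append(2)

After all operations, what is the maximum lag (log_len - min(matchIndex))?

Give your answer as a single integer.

Answer: 9

Derivation:
Op 1: append 2 -> log_len=2
Op 2: append 3 -> log_len=5
Op 3: F2 acks idx 5 -> match: F0=0 F1=0 F2=5; commitIndex=0
Op 4: append 2 -> log_len=7
Op 5: F1 acks idx 3 -> match: F0=0 F1=3 F2=5; commitIndex=3
Op 6: append 2 -> log_len=9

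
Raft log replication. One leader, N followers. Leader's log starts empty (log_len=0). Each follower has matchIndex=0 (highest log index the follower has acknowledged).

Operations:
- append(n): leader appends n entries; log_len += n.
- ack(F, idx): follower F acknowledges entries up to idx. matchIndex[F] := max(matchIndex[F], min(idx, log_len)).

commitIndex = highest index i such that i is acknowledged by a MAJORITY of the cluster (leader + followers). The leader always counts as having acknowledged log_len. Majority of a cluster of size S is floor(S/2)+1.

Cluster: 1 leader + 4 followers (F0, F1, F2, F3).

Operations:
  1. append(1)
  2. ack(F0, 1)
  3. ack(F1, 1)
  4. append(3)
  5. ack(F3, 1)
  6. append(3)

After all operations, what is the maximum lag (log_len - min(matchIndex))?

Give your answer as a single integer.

Answer: 7

Derivation:
Op 1: append 1 -> log_len=1
Op 2: F0 acks idx 1 -> match: F0=1 F1=0 F2=0 F3=0; commitIndex=0
Op 3: F1 acks idx 1 -> match: F0=1 F1=1 F2=0 F3=0; commitIndex=1
Op 4: append 3 -> log_len=4
Op 5: F3 acks idx 1 -> match: F0=1 F1=1 F2=0 F3=1; commitIndex=1
Op 6: append 3 -> log_len=7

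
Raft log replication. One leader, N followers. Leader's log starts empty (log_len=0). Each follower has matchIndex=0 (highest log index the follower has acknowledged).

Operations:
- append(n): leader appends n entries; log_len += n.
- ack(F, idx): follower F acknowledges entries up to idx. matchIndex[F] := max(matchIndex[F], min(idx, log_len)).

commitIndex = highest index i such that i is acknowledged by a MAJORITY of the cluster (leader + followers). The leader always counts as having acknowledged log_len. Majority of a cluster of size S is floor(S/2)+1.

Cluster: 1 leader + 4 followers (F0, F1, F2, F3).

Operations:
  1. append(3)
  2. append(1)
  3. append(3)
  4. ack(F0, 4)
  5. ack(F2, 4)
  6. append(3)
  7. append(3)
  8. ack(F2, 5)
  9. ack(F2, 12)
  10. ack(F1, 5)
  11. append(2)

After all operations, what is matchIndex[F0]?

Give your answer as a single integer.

Op 1: append 3 -> log_len=3
Op 2: append 1 -> log_len=4
Op 3: append 3 -> log_len=7
Op 4: F0 acks idx 4 -> match: F0=4 F1=0 F2=0 F3=0; commitIndex=0
Op 5: F2 acks idx 4 -> match: F0=4 F1=0 F2=4 F3=0; commitIndex=4
Op 6: append 3 -> log_len=10
Op 7: append 3 -> log_len=13
Op 8: F2 acks idx 5 -> match: F0=4 F1=0 F2=5 F3=0; commitIndex=4
Op 9: F2 acks idx 12 -> match: F0=4 F1=0 F2=12 F3=0; commitIndex=4
Op 10: F1 acks idx 5 -> match: F0=4 F1=5 F2=12 F3=0; commitIndex=5
Op 11: append 2 -> log_len=15

Answer: 4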